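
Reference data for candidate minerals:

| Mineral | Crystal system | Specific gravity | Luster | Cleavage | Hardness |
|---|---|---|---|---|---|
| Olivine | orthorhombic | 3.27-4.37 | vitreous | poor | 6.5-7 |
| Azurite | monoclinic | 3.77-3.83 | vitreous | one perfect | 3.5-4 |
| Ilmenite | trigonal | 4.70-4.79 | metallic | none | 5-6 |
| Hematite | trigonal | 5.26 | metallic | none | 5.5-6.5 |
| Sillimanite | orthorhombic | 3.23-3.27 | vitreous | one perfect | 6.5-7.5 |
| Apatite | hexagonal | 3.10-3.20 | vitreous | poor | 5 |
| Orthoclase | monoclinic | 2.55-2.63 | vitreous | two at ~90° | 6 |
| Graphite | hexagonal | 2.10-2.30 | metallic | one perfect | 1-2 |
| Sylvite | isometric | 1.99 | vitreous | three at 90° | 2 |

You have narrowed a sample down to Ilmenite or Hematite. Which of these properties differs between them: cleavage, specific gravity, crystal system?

specific gravity

Cleavage: both none — no difference.
Specific gravity: Ilmenite 4.70-4.79, Hematite 5.26 — different.
Crystal system: both trigonal — no difference.
Only specific gravity differs between Ilmenite and Hematite among the listed tests.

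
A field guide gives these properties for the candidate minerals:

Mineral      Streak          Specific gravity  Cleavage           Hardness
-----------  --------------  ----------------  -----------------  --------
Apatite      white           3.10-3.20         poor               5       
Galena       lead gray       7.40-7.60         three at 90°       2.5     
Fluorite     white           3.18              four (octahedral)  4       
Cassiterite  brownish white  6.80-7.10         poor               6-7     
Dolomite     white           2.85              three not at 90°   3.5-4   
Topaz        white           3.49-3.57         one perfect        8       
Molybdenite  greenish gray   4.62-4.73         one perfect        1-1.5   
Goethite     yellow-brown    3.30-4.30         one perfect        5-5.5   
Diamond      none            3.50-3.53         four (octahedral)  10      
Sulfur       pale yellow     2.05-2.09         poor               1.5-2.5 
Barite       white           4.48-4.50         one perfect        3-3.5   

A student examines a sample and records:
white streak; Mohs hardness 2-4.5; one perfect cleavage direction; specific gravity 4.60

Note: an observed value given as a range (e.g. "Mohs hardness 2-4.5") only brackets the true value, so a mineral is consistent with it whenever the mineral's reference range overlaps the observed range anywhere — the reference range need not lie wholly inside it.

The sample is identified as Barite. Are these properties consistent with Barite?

Inconsistent

White streak — matches Barite (white streak).
Mohs hardness 2-4.5 — matches Barite (hardness 3-3.5).
One perfect cleavage direction — matches Barite (cleavage one perfect).
Specific gravity 4.60 — Barite has SG 4.48-4.50; a mismatch.
Specific gravity alone is enough to reject Barite.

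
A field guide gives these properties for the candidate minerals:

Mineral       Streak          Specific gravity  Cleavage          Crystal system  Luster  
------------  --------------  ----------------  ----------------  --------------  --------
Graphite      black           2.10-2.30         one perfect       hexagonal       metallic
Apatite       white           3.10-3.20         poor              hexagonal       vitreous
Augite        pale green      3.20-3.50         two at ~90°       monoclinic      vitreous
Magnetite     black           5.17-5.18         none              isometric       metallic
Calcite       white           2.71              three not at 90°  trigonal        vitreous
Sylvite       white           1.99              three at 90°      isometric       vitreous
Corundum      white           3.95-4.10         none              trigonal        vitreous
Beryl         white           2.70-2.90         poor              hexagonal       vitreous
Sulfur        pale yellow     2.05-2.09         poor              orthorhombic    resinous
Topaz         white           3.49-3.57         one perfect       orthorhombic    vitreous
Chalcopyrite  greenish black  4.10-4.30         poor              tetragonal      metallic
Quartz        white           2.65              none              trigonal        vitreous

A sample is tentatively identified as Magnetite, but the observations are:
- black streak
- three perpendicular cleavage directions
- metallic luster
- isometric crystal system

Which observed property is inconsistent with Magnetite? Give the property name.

cleavage

Black streak: Magnetite has black streak — agrees.
Three perpendicular cleavage directions: Magnetite has cleavage none — does not match.
Metallic luster: Magnetite has metallic luster — agrees.
Isometric crystal system: Magnetite has isometric system — agrees.
Everything matches except the cleavage.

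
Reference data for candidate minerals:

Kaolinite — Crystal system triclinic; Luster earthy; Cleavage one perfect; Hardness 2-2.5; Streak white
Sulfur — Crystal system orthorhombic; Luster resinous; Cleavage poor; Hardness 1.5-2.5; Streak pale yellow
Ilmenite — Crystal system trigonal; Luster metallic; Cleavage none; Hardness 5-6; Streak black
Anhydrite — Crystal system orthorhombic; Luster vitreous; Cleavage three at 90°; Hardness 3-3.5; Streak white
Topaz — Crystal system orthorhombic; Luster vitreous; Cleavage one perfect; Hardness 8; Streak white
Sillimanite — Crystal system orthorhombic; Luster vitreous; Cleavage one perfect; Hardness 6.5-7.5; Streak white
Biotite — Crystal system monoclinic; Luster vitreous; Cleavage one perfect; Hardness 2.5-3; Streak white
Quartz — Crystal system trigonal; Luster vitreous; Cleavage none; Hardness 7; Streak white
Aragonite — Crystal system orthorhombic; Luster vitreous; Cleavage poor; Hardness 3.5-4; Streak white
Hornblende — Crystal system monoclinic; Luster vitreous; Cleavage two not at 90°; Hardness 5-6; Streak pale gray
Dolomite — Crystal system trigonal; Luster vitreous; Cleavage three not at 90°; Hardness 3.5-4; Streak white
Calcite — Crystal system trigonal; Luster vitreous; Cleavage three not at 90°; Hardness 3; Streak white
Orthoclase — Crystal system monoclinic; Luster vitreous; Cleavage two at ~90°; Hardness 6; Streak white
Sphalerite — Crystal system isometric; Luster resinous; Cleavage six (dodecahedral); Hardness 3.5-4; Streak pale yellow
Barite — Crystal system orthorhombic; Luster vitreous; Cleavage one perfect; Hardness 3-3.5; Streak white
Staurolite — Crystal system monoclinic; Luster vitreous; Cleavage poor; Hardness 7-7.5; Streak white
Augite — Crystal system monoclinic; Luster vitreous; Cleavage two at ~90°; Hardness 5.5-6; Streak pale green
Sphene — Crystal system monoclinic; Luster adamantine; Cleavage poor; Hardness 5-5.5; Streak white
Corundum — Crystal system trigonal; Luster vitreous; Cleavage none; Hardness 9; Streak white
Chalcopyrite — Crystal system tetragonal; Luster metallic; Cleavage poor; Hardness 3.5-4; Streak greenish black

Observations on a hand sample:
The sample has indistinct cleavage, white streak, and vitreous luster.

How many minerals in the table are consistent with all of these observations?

2

Indistinct cleavage: only Sulfur, Aragonite, Staurolite, Sphene, Chalcopyrite remain.
White streak excludes Sulfur, Chalcopyrite.
Vitreous luster rules out Sphene.
The minerals that satisfy all observations are Aragonite, Staurolite.
That is 2 minerals.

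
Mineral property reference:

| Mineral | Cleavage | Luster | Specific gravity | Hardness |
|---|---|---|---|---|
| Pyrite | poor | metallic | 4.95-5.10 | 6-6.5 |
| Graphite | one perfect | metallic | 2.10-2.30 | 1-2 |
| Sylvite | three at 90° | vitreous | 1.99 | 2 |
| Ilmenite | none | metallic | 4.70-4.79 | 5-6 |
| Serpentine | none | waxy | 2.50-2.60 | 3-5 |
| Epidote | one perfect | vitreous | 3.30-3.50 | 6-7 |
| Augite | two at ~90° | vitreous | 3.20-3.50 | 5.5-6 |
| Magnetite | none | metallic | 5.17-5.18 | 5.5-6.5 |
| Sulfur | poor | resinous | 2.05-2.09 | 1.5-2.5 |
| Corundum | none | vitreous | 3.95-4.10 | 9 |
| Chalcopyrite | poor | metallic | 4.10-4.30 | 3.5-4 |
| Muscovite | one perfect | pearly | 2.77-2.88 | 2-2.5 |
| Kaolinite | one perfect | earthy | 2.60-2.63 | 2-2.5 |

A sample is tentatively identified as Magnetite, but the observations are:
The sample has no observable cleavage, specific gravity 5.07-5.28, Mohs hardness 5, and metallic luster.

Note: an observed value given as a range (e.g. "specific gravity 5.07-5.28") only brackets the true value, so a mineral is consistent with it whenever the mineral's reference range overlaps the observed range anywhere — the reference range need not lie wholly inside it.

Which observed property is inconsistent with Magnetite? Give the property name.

hardness

No observable cleavage: Magnetite has cleavage none — consistent.
Specific gravity 5.07-5.28: Magnetite has SG 5.17-5.18 — consistent.
Mohs hardness 5: Magnetite has hardness 5.5-6.5 — does not match.
Metallic luster: Magnetite has metallic luster — consistent.
The hardness is the one property that does not fit.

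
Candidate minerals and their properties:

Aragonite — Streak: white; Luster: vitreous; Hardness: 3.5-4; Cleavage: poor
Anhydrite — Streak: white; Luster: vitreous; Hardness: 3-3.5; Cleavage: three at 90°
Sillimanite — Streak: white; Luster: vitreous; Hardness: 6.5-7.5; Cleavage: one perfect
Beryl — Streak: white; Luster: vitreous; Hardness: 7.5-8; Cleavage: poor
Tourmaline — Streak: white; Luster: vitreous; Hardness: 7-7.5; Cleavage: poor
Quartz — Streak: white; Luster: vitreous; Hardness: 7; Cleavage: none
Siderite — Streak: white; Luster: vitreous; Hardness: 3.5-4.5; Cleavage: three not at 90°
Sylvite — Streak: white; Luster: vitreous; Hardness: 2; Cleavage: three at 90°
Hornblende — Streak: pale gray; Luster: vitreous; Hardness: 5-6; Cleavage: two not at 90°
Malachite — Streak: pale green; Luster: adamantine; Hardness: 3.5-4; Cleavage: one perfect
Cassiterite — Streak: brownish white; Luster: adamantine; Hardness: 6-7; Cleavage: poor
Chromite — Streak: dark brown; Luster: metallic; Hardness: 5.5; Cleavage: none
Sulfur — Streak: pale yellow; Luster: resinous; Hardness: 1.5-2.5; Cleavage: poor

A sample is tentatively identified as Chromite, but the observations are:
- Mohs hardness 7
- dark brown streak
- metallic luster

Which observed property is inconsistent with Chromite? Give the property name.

hardness

Mohs hardness 7: Chromite has hardness 5.5 — does not match.
Dark brown streak: Chromite has dark brown streak — agrees.
Metallic luster: Chromite has metallic luster — agrees.
Only the hardness is inconsistent.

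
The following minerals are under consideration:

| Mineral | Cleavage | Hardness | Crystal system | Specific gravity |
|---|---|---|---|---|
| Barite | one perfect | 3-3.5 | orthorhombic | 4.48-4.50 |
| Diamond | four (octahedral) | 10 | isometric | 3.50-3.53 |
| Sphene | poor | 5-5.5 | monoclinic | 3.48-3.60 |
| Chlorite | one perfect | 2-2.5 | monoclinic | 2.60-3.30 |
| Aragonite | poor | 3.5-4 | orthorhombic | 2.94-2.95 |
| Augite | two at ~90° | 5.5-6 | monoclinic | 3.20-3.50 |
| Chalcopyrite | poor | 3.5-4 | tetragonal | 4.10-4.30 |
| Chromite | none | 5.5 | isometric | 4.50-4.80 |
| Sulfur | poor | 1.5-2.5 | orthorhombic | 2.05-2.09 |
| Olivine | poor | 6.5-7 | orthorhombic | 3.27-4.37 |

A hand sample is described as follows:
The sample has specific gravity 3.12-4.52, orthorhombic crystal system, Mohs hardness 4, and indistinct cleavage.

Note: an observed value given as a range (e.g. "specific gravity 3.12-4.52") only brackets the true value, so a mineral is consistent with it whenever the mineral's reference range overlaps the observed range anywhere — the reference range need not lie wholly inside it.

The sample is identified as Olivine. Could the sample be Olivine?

Inconsistent

Specific gravity 3.12-4.52 — fits Olivine (SG 3.27-4.37).
Orthorhombic crystal system — fits Olivine (orthorhombic system).
Mohs hardness 4 — Olivine has hardness 6.5-7; inconsistent.
Indistinct cleavage — fits Olivine (cleavage poor).
Hardness alone is enough to reject Olivine.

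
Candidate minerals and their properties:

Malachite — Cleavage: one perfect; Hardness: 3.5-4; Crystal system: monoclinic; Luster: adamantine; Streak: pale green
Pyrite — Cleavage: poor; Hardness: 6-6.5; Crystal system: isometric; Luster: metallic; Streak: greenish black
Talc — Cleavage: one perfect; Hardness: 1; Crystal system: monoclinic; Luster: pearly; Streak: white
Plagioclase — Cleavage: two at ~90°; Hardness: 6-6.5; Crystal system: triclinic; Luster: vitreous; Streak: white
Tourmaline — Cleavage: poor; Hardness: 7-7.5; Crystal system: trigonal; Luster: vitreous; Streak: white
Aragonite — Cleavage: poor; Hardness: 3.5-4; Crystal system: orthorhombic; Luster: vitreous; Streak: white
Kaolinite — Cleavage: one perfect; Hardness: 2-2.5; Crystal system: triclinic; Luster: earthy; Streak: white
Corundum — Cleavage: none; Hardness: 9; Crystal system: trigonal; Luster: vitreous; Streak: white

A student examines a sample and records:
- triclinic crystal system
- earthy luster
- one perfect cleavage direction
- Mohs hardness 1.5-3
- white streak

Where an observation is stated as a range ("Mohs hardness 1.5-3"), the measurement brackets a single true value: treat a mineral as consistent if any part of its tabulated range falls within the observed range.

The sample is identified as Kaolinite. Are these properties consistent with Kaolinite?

Consistent

Triclinic crystal system — fits Kaolinite (triclinic system).
Earthy luster — fits Kaolinite (earthy luster).
One perfect cleavage direction — fits Kaolinite (cleavage one perfect).
Mohs hardness 1.5-3 — fits Kaolinite (hardness 2-2.5).
White streak — fits Kaolinite (white streak).
Every observed property is compatible with the reference values for Kaolinite.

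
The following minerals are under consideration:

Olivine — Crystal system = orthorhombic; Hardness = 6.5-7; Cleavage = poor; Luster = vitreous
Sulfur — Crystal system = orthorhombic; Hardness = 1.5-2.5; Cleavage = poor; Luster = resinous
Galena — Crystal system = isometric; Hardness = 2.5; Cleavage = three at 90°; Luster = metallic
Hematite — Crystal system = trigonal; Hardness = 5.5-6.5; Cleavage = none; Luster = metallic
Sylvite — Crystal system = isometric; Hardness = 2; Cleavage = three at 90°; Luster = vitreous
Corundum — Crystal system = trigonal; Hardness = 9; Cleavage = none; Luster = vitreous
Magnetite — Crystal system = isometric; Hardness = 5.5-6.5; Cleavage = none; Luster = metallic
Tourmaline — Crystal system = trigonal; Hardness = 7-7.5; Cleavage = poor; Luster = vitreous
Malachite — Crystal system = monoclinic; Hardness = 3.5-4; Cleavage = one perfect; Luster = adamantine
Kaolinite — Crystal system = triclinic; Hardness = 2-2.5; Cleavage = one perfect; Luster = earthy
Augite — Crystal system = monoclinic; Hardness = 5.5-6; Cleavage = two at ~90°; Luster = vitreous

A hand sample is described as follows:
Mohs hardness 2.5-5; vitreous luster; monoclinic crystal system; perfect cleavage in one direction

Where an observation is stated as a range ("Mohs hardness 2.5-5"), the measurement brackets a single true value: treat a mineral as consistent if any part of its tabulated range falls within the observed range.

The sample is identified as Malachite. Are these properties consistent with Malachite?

Inconsistent

Mohs hardness 2.5-5 — fits Malachite (hardness 3.5-4).
Vitreous luster — Malachite has adamantine luster; inconsistent.
Monoclinic crystal system — fits Malachite (monoclinic system).
Perfect cleavage in one direction — fits Malachite (cleavage one perfect).
Malachite is excluded by the luster.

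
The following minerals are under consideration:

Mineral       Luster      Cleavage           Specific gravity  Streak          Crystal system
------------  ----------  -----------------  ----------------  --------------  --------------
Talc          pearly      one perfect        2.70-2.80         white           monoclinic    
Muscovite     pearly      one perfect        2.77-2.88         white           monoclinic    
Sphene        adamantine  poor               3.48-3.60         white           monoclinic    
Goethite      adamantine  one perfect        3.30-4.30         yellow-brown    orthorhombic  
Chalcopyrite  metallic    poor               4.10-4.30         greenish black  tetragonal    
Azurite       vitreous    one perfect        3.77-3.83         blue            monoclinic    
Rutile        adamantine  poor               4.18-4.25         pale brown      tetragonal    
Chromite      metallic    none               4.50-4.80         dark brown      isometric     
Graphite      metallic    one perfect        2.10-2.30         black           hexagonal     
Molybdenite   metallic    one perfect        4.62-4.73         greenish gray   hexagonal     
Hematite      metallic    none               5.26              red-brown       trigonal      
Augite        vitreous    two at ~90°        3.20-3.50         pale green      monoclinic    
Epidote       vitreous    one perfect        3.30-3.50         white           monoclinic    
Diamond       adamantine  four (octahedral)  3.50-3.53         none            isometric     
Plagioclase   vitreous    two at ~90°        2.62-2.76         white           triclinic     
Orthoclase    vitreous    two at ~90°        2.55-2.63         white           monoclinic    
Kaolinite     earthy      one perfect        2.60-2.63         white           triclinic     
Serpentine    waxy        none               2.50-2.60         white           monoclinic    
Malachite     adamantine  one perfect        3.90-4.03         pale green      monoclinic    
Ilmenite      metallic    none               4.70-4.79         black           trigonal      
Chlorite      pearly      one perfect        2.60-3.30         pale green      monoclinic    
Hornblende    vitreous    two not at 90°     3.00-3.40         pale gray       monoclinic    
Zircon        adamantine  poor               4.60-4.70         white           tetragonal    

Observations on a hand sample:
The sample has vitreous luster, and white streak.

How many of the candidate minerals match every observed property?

Vitreous luster: leaves Azurite, Augite, Epidote, Plagioclase, Orthoclase, Hornblende.
White streak rules out Azurite, Augite, Hornblende.
The minerals that satisfy all observations are Epidote, Orthoclase, Plagioclase.
That is 3 minerals.

3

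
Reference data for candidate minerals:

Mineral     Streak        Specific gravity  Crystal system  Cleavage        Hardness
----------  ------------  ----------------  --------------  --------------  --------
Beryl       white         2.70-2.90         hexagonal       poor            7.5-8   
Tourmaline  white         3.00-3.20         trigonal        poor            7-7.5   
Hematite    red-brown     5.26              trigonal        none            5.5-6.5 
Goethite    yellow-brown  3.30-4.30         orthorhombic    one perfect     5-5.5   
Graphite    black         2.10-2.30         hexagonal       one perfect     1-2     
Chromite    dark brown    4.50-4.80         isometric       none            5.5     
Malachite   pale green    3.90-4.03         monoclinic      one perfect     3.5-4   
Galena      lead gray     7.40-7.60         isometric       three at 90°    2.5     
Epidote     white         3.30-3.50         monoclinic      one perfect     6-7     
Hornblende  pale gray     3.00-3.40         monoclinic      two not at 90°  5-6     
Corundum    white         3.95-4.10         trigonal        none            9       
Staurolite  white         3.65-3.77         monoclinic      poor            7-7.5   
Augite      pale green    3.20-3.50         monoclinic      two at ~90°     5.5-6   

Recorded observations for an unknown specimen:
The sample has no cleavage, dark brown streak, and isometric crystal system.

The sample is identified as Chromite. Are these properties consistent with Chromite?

Consistent

No cleavage — fits Chromite (cleavage none).
Dark brown streak — fits Chromite (dark brown streak).
Isometric crystal system — fits Chromite (isometric system).
All observations are consistent with the tabulated values for Chromite.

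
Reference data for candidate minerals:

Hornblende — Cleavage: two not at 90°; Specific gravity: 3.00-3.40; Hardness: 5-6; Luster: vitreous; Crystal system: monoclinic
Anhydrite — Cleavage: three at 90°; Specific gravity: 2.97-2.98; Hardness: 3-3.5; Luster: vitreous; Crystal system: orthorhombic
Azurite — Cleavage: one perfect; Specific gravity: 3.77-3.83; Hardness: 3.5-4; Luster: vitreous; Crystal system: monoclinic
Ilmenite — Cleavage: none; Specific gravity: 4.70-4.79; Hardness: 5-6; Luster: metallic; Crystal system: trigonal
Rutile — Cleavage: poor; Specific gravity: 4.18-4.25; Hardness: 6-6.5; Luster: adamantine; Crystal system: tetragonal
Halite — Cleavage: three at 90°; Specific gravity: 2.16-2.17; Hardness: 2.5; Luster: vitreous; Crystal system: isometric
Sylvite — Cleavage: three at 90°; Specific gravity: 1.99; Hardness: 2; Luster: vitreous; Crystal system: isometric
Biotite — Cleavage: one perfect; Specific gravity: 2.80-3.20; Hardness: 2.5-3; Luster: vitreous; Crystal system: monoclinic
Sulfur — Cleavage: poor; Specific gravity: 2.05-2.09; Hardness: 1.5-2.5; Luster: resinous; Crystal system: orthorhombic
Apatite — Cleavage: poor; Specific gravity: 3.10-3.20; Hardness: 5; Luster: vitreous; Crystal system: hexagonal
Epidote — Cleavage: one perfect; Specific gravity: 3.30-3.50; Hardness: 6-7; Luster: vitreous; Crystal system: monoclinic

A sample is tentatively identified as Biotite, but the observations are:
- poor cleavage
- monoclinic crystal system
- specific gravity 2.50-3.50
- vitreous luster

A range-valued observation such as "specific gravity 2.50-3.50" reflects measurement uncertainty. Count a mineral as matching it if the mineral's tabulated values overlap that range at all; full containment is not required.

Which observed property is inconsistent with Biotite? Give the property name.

cleavage

Poor cleavage: Biotite has cleavage one perfect — outside the reference range.
Monoclinic crystal system: Biotite has monoclinic system — within range.
Specific gravity 2.50-3.50: Biotite has SG 2.80-3.20 — within range.
Vitreous luster: Biotite has vitreous luster — within range.
Only the cleavage is inconsistent.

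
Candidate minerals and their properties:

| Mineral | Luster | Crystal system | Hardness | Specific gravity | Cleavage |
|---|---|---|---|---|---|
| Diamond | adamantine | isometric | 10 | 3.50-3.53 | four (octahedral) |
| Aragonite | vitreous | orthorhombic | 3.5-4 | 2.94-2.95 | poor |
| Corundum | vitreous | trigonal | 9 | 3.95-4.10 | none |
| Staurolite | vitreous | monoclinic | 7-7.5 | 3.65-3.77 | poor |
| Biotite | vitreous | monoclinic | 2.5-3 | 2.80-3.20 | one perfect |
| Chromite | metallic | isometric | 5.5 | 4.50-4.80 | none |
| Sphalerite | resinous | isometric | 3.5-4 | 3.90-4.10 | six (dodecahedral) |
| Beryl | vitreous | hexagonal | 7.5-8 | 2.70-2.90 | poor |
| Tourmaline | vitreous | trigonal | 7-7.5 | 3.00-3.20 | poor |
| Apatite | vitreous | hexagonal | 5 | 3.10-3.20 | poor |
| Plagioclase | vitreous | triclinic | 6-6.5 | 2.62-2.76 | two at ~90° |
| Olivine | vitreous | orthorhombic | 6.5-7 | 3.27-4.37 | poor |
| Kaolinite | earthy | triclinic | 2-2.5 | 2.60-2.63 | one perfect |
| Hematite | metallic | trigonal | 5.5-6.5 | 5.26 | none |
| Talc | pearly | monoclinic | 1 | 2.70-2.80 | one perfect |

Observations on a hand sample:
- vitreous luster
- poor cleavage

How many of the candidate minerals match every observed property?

6

Vitreous luster excludes Diamond, Chromite, Sphalerite, Kaolinite, Hematite, Talc.
Poor cleavage excludes Corundum, Biotite, Plagioclase.
The minerals that satisfy all observations are Apatite, Aragonite, Beryl, Olivine, Staurolite, Tourmaline.
That is 6 minerals.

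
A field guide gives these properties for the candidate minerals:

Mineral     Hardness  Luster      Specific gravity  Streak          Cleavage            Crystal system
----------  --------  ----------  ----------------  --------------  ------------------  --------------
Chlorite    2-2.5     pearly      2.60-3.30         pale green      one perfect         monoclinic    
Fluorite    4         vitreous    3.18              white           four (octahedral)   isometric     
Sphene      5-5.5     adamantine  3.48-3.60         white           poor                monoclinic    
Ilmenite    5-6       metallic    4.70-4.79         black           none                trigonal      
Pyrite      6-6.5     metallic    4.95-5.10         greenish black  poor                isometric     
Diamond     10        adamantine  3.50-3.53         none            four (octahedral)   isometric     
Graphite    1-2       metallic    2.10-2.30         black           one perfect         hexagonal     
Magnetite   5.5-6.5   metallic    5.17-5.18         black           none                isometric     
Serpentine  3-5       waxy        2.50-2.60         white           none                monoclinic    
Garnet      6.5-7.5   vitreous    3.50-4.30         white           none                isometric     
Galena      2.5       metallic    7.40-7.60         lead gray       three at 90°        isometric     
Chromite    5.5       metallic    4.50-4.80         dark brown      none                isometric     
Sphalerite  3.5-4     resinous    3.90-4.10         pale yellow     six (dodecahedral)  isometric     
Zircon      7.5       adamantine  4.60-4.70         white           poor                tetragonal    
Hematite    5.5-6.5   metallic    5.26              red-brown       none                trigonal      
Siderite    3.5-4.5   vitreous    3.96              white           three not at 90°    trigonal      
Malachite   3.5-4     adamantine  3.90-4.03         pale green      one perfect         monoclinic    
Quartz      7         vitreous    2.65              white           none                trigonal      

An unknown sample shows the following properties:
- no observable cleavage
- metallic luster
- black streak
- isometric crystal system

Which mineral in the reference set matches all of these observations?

No observable cleavage — Ilmenite, Magnetite, Serpentine, Garnet, Chromite, Hematite, Quartz remain.
Metallic luster is inconsistent with Serpentine, Garnet, Quartz.
Black streak eliminates Chromite, Hematite.
Isometric crystal system rules out Ilmenite.
Magnetite is the sole remaining match.

Magnetite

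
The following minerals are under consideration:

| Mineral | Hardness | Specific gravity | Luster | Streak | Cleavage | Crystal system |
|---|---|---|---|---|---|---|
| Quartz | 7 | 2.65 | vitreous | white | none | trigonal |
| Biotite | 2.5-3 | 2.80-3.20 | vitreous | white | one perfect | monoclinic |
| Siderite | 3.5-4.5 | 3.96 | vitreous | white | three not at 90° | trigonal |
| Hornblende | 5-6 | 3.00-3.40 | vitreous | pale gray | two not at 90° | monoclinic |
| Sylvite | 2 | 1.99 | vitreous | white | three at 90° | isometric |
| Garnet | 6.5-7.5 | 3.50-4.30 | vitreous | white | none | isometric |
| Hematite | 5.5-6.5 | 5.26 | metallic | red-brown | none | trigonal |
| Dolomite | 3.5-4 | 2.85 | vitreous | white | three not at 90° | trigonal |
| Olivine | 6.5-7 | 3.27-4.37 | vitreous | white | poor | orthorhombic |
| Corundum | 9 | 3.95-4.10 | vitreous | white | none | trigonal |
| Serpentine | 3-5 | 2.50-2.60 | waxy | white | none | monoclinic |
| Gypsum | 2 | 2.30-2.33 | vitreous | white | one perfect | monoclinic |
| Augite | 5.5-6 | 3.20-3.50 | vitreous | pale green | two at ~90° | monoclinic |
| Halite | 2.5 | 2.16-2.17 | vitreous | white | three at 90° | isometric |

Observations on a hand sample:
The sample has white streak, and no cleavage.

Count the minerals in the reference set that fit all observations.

White streak rules out Hornblende, Hematite, Augite.
No cleavage — only Quartz, Garnet, Corundum, Serpentine remain.
Remaining candidates: Corundum, Garnet, Quartz, Serpentine.
That is 4 minerals.

4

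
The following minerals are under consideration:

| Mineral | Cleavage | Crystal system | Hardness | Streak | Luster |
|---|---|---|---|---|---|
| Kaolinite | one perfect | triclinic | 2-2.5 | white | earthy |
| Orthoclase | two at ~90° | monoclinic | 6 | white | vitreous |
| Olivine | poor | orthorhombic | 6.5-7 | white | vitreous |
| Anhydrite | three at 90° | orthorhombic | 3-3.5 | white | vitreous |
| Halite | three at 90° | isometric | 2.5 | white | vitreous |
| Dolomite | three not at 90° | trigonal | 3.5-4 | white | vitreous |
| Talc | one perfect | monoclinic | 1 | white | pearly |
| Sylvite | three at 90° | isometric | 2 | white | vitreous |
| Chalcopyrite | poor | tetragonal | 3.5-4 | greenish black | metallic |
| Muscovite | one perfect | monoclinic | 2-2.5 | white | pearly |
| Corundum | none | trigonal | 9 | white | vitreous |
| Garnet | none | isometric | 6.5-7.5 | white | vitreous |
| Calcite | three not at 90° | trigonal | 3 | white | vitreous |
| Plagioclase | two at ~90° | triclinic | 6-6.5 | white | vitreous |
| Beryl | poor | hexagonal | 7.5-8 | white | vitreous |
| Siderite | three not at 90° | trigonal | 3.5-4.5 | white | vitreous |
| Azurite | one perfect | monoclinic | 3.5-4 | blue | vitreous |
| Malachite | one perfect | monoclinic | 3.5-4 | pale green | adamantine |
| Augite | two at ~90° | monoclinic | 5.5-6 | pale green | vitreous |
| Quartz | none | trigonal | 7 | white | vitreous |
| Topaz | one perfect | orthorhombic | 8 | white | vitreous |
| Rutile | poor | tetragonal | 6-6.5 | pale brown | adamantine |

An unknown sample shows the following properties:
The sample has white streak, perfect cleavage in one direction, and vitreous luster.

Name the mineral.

Topaz

White streak rules out Chalcopyrite, Azurite, Malachite, Augite, Rutile.
Perfect cleavage in one direction — leaves Kaolinite, Talc, Muscovite, Topaz.
Vitreous luster — Topaz remains.
The only mineral consistent with every observation is Topaz.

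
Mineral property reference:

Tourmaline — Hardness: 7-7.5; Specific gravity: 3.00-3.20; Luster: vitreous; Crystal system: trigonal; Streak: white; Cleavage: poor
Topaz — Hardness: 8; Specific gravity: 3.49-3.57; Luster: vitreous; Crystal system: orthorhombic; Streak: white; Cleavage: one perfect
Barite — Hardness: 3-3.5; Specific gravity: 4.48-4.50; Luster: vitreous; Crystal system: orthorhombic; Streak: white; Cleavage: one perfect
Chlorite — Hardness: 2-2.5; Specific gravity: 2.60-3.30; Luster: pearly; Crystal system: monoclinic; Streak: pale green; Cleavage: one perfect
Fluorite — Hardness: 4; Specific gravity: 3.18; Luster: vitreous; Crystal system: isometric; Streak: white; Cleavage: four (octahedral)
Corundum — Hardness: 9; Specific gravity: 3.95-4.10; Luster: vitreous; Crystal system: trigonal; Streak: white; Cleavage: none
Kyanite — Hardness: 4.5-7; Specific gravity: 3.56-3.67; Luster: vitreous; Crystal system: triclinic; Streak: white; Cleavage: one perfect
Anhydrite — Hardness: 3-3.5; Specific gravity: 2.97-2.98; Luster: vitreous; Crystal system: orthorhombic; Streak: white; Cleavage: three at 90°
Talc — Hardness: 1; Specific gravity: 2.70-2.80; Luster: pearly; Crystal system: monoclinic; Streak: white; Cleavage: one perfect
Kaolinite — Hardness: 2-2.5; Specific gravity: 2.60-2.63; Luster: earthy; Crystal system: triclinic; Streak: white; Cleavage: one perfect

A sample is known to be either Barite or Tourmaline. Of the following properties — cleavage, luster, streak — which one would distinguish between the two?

cleavage

Cleavage: Barite one perfect, Tourmaline poor — distinct.
Luster: both vitreous — no difference.
Streak: both white — no difference.
Only cleavage differs between Barite and Tourmaline among the listed tests.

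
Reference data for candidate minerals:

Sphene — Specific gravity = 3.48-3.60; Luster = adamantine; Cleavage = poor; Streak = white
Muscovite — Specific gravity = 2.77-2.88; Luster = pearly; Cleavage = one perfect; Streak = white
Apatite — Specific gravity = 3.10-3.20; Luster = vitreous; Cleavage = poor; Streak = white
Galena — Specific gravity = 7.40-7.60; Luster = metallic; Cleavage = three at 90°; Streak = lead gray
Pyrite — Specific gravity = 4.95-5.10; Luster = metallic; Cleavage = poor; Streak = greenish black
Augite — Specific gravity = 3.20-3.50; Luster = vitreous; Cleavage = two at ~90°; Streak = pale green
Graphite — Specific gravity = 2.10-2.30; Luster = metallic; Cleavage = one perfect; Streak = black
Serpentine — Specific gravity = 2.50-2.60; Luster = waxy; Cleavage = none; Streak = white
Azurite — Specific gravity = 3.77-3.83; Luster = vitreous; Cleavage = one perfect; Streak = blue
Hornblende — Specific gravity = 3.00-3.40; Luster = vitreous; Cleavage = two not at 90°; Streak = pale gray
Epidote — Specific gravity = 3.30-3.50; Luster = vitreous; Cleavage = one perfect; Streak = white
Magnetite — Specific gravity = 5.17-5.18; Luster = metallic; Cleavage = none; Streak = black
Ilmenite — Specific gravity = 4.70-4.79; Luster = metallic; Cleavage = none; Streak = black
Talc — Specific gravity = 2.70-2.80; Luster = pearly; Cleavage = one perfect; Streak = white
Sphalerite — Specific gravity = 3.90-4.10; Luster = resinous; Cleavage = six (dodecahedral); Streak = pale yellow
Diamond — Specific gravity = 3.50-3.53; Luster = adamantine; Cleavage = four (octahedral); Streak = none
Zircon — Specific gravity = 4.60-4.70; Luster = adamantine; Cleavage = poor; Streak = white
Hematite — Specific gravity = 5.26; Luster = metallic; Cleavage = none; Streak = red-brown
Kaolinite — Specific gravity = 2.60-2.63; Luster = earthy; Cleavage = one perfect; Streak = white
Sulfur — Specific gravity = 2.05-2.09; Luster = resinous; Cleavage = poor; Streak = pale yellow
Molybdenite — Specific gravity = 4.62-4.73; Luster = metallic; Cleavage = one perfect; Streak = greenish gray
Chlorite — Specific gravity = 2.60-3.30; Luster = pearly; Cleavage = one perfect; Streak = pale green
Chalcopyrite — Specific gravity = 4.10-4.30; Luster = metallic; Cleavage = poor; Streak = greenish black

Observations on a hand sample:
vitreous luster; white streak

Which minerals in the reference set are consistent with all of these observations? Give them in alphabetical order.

Apatite, Epidote

Vitreous luster — leaves Apatite, Augite, Azurite, Hornblende, Epidote.
White streak — only Apatite, Epidote remain.
Remaining candidates: Apatite, Epidote.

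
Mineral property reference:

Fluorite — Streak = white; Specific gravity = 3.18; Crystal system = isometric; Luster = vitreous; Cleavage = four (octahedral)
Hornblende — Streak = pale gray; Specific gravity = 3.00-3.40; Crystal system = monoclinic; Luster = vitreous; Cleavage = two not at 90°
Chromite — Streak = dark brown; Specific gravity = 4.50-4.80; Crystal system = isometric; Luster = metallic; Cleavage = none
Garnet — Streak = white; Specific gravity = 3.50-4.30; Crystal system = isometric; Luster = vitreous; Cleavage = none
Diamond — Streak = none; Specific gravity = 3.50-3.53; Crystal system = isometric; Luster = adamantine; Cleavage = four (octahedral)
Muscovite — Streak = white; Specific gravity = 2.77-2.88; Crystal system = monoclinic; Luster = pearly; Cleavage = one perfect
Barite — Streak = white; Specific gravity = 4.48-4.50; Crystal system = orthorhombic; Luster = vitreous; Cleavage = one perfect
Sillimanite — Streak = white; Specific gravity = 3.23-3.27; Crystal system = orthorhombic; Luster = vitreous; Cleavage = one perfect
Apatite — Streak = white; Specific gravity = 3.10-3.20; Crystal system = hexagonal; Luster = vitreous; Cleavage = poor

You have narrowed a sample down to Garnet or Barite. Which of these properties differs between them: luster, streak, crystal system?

Luster: both vitreous — same for both.
Streak: both white — same for both.
Crystal system: Garnet isometric, Barite orthorhombic — different.
Of the listed properties, crystal system is the one that separates them.

crystal system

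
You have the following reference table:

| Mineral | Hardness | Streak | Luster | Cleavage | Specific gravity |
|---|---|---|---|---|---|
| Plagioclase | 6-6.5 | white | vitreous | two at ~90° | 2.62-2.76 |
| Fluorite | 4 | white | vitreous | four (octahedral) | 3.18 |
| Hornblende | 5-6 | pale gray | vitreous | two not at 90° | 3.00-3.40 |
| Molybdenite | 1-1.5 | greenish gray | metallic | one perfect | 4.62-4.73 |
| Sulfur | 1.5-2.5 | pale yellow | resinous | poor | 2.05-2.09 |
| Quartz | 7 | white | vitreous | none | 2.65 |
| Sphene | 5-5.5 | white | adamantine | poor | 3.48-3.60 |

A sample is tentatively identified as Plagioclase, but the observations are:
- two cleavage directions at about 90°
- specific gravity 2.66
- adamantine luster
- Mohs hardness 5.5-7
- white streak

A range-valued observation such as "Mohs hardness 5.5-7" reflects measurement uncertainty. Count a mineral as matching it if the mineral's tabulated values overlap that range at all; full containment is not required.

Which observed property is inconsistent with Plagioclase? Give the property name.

luster

Two cleavage directions at about 90°: Plagioclase has cleavage two at ~90° — agrees.
Specific gravity 2.66: Plagioclase has SG 2.62-2.76 — agrees.
Adamantine luster: Plagioclase has vitreous luster — outside the reference range.
Mohs hardness 5.5-7: Plagioclase has hardness 6-6.5 — agrees.
White streak: Plagioclase has white streak — agrees.
The luster is the one property that does not fit.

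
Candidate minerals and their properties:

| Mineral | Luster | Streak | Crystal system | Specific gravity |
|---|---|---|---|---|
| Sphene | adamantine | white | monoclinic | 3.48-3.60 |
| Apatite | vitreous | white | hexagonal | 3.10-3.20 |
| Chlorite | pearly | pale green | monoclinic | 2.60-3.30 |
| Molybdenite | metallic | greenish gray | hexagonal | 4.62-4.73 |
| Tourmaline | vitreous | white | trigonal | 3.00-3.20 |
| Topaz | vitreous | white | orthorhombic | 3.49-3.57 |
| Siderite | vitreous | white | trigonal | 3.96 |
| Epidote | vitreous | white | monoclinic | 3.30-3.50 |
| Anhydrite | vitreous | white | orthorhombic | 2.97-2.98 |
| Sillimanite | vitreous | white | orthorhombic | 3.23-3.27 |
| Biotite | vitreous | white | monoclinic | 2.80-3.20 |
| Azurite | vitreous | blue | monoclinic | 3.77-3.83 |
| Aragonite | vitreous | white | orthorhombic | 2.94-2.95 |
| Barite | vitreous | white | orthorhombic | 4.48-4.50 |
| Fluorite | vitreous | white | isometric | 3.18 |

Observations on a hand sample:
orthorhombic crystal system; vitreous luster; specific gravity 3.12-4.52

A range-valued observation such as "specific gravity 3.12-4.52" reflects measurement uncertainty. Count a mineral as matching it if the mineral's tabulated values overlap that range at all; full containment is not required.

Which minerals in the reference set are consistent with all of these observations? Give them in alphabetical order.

Orthorhombic crystal system — leaves Topaz, Anhydrite, Sillimanite, Aragonite, Barite.
Vitreous luster — all remaining candidates fit.
Specific gravity 3.12-4.52 rules out Anhydrite, Aragonite.
The minerals that satisfy all observations are Barite, Sillimanite, Topaz.

Barite, Sillimanite, Topaz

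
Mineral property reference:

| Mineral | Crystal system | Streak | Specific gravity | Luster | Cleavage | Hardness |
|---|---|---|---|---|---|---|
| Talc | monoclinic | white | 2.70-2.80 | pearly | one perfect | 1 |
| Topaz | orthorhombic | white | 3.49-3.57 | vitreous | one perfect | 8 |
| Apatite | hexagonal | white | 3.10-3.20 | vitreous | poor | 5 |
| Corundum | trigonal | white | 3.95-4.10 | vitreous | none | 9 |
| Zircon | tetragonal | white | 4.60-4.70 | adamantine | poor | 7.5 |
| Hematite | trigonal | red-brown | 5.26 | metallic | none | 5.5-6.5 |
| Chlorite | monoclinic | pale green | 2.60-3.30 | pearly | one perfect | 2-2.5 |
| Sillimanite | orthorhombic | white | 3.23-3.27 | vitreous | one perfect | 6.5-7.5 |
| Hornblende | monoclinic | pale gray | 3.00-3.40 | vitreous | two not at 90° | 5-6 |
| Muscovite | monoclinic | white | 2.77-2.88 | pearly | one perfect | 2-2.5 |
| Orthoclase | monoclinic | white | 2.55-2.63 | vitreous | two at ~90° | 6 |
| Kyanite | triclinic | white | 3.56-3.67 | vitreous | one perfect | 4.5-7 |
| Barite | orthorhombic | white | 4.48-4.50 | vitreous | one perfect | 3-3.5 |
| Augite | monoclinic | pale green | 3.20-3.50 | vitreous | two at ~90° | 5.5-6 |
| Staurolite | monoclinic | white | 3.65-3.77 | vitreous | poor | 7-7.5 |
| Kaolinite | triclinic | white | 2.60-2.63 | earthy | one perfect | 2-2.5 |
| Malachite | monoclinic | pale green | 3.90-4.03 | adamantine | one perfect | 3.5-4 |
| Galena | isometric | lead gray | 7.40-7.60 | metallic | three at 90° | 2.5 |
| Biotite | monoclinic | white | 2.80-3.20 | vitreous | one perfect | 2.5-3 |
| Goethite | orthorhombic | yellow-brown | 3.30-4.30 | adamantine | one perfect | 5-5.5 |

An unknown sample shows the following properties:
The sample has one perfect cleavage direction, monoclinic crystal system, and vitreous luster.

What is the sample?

Biotite

One perfect cleavage direction: Talc, Topaz, Chlorite, Sillimanite, Muscovite, Kyanite, Barite, Kaolinite, Malachite, Biotite, Goethite remain.
Monoclinic crystal system: leaves Talc, Chlorite, Muscovite, Malachite, Biotite.
Vitreous luster: only Biotite remains.
The only mineral consistent with every observation is Biotite.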